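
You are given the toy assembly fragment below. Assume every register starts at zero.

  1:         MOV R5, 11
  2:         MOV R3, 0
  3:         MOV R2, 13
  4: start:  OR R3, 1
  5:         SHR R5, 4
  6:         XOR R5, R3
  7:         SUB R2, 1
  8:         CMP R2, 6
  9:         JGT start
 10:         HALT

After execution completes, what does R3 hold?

MOV R5, 11 → R5=11
MOV R3, 0 → R3=0
MOV R2, 13 → R2=13
OR R3, 1 → R3=0|1=1
SHR R5, 4 → R5=11>>4=0
XOR R5, R3 → R5=0^1=1
SUB R2, 1 → R2=13-1=12
CMP R2, 6  (cmp 12,6)
JGT start: taken
OR R3, 1 → R3=1|1=1
SHR R5, 4 → R5=1>>4=0
XOR R5, R3 → R5=0^1=1
SUB R2, 1 → R2=12-1=11
CMP R2, 6  (cmp 11,6)
JGT start: taken
OR R3, 1 → R3=1|1=1
SHR R5, 4 → R5=1>>4=0
XOR R5, R3 → R5=0^1=1
SUB R2, 1 → R2=11-1=10
CMP R2, 6  (cmp 10,6)
JGT start: taken
OR R3, 1 → R3=1|1=1
SHR R5, 4 → R5=1>>4=0
XOR R5, R3 → R5=0^1=1
SUB R2, 1 → R2=10-1=9
CMP R2, 6  (cmp 9,6)
JGT start: taken
OR R3, 1 → R3=1|1=1
SHR R5, 4 → R5=1>>4=0
XOR R5, R3 → R5=0^1=1
SUB R2, 1 → R2=9-1=8
CMP R2, 6  (cmp 8,6)
JGT start: taken
OR R3, 1 → R3=1|1=1
SHR R5, 4 → R5=1>>4=0
XOR R5, R3 → R5=0^1=1
SUB R2, 1 → R2=8-1=7
CMP R2, 6  (cmp 7,6)
JGT start: taken
OR R3, 1 → R3=1|1=1
SHR R5, 4 → R5=1>>4=0
XOR R5, R3 → R5=0^1=1
SUB R2, 1 → R2=7-1=6
CMP R2, 6  (cmp 6,6)
JGT start: not taken
halt.

1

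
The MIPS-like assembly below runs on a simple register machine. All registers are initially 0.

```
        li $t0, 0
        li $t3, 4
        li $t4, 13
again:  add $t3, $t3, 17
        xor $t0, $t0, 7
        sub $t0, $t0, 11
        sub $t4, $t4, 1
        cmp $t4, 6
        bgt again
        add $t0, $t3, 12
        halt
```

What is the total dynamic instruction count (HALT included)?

47

after li $t0, 0: $t0=0
after li $t3, 4: $t3=4
after li $t4, 13: $t4=13
after add $t3, $t3, 17: $t3=4+17=21
after xor $t0, $t0, 7: $t0=0^7=7
after sub $t0, $t0, 11: $t0=7-11=-4
after sub $t4, $t4, 1: $t4=13-1=12
cmp $t4, 6  (cmp 12,6)
bgt again: taken
after add $t3, $t3, 17: $t3=21+17=38
after xor $t0, $t0, 7: $t0=(-4)^7=-5
after sub $t0, $t0, 11: $t0=(-5)-11=-16
after sub $t4, $t4, 1: $t4=12-1=11
cmp $t4, 6  (cmp 11,6)
bgt again: taken
after add $t3, $t3, 17: $t3=38+17=55
after xor $t0, $t0, 7: $t0=(-16)^7=-9
after sub $t0, $t0, 11: $t0=(-9)-11=-20
after sub $t4, $t4, 1: $t4=11-1=10
cmp $t4, 6  (cmp 10,6)
bgt again: taken
after add $t3, $t3, 17: $t3=55+17=72
after xor $t0, $t0, 7: $t0=(-20)^7=-21
after sub $t0, $t0, 11: $t0=(-21)-11=-32
after sub $t4, $t4, 1: $t4=10-1=9
cmp $t4, 6  (cmp 9,6)
bgt again: taken
after add $t3, $t3, 17: $t3=72+17=89
after xor $t0, $t0, 7: $t0=(-32)^7=-25
after sub $t0, $t0, 11: $t0=(-25)-11=-36
after sub $t4, $t4, 1: $t4=9-1=8
cmp $t4, 6  (cmp 8,6)
bgt again: taken
after add $t3, $t3, 17: $t3=89+17=106
after xor $t0, $t0, 7: $t0=(-36)^7=-37
after sub $t0, $t0, 11: $t0=(-37)-11=-48
after sub $t4, $t4, 1: $t4=8-1=7
cmp $t4, 6  (cmp 7,6)
bgt again: taken
after add $t3, $t3, 17: $t3=106+17=123
after xor $t0, $t0, 7: $t0=(-48)^7=-41
after sub $t0, $t0, 11: $t0=(-41)-11=-52
after sub $t4, $t4, 1: $t4=7-1=6
cmp $t4, 6  (cmp 6,6)
bgt again: not taken
after add $t0, $t3, 12: $t0=123+12=135
halt.
Total executed instructions: 47.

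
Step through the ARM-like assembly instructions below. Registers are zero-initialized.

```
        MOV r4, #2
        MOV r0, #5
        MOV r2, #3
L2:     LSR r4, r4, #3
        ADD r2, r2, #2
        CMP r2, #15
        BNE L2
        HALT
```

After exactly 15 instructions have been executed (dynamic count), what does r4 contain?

r4=2
r0=5
r2=3
r4=2>>3=0
r2=3+2=5
CMP r2, #15  (cmp 5,15)
BNE L2: taken
r4=0>>3=0
r2=5+2=7
CMP r2, #15  (cmp 7,15)
BNE L2: taken
r4=0>>3=0
r2=7+2=9
CMP r2, #15  (cmp 9,15)
BNE L2: taken
After step 15: r4 = 0.

0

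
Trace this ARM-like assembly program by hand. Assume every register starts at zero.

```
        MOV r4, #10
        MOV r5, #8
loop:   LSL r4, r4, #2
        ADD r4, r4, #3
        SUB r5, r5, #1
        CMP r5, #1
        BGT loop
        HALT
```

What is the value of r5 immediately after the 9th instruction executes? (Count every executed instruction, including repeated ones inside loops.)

7

MOV r4, #10 → r4=10
MOV r5, #8 → r5=8
LSL r4, r4, #2 → r4=10<<2=40
ADD r4, r4, #3 → r4=40+3=43
SUB r5, r5, #1 → r5=8-1=7
CMP r5, #1  (cmp 7,1)
BGT loop: taken
LSL r4, r4, #2 → r4=43<<2=172
ADD r4, r4, #3 → r4=172+3=175
After step 9: r5 = 7.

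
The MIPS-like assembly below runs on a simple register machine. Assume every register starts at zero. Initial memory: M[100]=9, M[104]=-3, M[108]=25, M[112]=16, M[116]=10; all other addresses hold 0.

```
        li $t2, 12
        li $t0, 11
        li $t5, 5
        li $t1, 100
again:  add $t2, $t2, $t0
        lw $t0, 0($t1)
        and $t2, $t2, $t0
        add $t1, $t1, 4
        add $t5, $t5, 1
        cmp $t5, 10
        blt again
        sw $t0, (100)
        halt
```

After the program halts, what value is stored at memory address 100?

$t2=12
$t0=11
$t5=5
$t1=100
$t2=12+11=23
$t0=M[100]=9
$t2=23&9=1
$t1=100+4=104
$t5=5+1=6
cmp $t5, 10  (cmp 6,10)
blt again: taken
$t2=1+9=10
$t0=M[104]=-3
$t2=10&(-3)=8
$t1=104+4=108
$t5=6+1=7
cmp $t5, 10  (cmp 7,10)
blt again: taken
$t2=8+(-3)=5
$t0=M[108]=25
$t2=5&25=1
$t1=108+4=112
$t5=7+1=8
cmp $t5, 10  (cmp 8,10)
blt again: taken
$t2=1+25=26
$t0=M[112]=16
$t2=26&16=16
$t1=112+4=116
$t5=8+1=9
cmp $t5, 10  (cmp 9,10)
blt again: taken
$t2=16+16=32
$t0=M[116]=10
$t2=32&10=0
$t1=116+4=120
$t5=9+1=10
cmp $t5, 10  (cmp 10,10)
blt again: not taken
sw $t0, (100) → M[100]=10
halt.

10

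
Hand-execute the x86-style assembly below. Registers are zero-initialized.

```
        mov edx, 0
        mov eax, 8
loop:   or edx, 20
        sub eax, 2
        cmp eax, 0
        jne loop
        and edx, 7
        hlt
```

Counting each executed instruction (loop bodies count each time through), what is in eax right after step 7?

6

after mov edx, 0: edx=0
after mov eax, 8: eax=8
after or edx, 20: edx=0|20=20
after sub eax, 2: eax=8-2=6
cmp eax, 0  (cmp 6,0)
jne loop: taken
after or edx, 20: edx=20|20=20
After step 7: eax = 6.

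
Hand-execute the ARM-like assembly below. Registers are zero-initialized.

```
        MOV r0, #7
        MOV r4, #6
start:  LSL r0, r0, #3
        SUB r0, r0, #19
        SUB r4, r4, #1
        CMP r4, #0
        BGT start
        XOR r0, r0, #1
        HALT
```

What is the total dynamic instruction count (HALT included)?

MOV r0, #7 → r0=7
MOV r4, #6 → r4=6
LSL r0, r0, #3 → r0=7<<3=56
SUB r0, r0, #19 → r0=56-19=37
SUB r4, r4, #1 → r4=6-1=5
CMP r4, #0  (cmp 5,0)
BGT start: taken
LSL r0, r0, #3 → r0=37<<3=296
SUB r0, r0, #19 → r0=296-19=277
SUB r4, r4, #1 → r4=5-1=4
CMP r4, #0  (cmp 4,0)
BGT start: taken
LSL r0, r0, #3 → r0=277<<3=2216
SUB r0, r0, #19 → r0=2216-19=2197
SUB r4, r4, #1 → r4=4-1=3
CMP r4, #0  (cmp 3,0)
BGT start: taken
LSL r0, r0, #3 → r0=2197<<3=17576
SUB r0, r0, #19 → r0=17576-19=17557
SUB r4, r4, #1 → r4=3-1=2
CMP r4, #0  (cmp 2,0)
BGT start: taken
LSL r0, r0, #3 → r0=17557<<3=140456
SUB r0, r0, #19 → r0=140456-19=140437
SUB r4, r4, #1 → r4=2-1=1
CMP r4, #0  (cmp 1,0)
BGT start: taken
LSL r0, r0, #3 → r0=140437<<3=1123496
SUB r0, r0, #19 → r0=1123496-19=1123477
SUB r4, r4, #1 → r4=1-1=0
CMP r4, #0  (cmp 0,0)
BGT start: not taken
XOR r0, r0, #1 → r0=1123477^1=1123476
halt.
Total executed instructions: 34.

34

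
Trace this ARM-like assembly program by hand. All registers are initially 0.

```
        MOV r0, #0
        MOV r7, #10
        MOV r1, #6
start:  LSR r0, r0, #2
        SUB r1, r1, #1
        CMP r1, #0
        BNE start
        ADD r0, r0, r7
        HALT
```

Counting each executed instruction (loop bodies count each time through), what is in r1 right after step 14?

r0=0
r7=10
r1=6
r0=0>>2=0
r1=6-1=5
CMP r1, #0  (cmp 5,0)
BNE start: taken
r0=0>>2=0
r1=5-1=4
CMP r1, #0  (cmp 4,0)
BNE start: taken
r0=0>>2=0
r1=4-1=3
CMP r1, #0  (cmp 3,0)
After step 14: r1 = 3.

3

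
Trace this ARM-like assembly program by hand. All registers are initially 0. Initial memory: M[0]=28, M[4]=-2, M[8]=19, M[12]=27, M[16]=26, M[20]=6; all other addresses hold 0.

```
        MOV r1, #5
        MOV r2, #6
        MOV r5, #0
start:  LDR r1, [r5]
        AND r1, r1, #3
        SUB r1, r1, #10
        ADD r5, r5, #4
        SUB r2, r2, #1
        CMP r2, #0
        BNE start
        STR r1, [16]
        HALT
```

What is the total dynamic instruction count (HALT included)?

after MOV r1, #5: r1=5
after MOV r2, #6: r2=6
after MOV r5, #0: r5=0
after LDR r1, [r5]: r1=M[0]=28
after AND r1, r1, #3: r1=28&3=0
after SUB r1, r1, #10: r1=0-10=-10
after ADD r5, r5, #4: r5=0+4=4
after SUB r2, r2, #1: r2=6-1=5
CMP r2, #0  (cmp 5,0)
BNE start: taken
after LDR r1, [r5]: r1=M[4]=-2
after AND r1, r1, #3: r1=(-2)&3=2
after SUB r1, r1, #10: r1=2-10=-8
after ADD r5, r5, #4: r5=4+4=8
after SUB r2, r2, #1: r2=5-1=4
CMP r2, #0  (cmp 4,0)
BNE start: taken
after LDR r1, [r5]: r1=M[8]=19
after AND r1, r1, #3: r1=19&3=3
after SUB r1, r1, #10: r1=3-10=-7
after ADD r5, r5, #4: r5=8+4=12
after SUB r2, r2, #1: r2=4-1=3
CMP r2, #0  (cmp 3,0)
BNE start: taken
after LDR r1, [r5]: r1=M[12]=27
after AND r1, r1, #3: r1=27&3=3
after SUB r1, r1, #10: r1=3-10=-7
after ADD r5, r5, #4: r5=12+4=16
after SUB r2, r2, #1: r2=3-1=2
CMP r2, #0  (cmp 2,0)
BNE start: taken
after LDR r1, [r5]: r1=M[16]=26
after AND r1, r1, #3: r1=26&3=2
after SUB r1, r1, #10: r1=2-10=-8
after ADD r5, r5, #4: r5=16+4=20
after SUB r2, r2, #1: r2=2-1=1
CMP r2, #0  (cmp 1,0)
BNE start: taken
after LDR r1, [r5]: r1=M[20]=6
after AND r1, r1, #3: r1=6&3=2
after SUB r1, r1, #10: r1=2-10=-8
after ADD r5, r5, #4: r5=20+4=24
after SUB r2, r2, #1: r2=1-1=0
CMP r2, #0  (cmp 0,0)
BNE start: not taken
STR r1, [16] → M[16]=-8
halt.
Total executed instructions: 47.

47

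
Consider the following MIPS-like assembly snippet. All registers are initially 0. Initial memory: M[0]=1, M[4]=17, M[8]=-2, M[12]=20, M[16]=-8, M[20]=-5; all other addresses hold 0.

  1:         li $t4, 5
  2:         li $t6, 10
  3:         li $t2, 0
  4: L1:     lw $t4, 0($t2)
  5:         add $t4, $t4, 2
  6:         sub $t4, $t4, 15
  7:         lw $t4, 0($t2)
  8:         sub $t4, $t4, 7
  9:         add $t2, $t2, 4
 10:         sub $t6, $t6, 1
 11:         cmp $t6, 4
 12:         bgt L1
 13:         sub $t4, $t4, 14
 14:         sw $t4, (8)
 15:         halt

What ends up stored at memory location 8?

-26

after li $t4, 5: $t4=5
after li $t6, 10: $t6=10
after li $t2, 0: $t2=0
after lw $t4, 0($t2): $t4=M[0]=1
after add $t4, $t4, 2: $t4=1+2=3
after sub $t4, $t4, 15: $t4=3-15=-12
after lw $t4, 0($t2): $t4=M[0]=1
after sub $t4, $t4, 7: $t4=1-7=-6
after add $t2, $t2, 4: $t2=0+4=4
after sub $t6, $t6, 1: $t6=10-1=9
cmp $t6, 4  (cmp 9,4)
bgt L1: taken
after lw $t4, 0($t2): $t4=M[4]=17
after add $t4, $t4, 2: $t4=17+2=19
after sub $t4, $t4, 15: $t4=19-15=4
after lw $t4, 0($t2): $t4=M[4]=17
after sub $t4, $t4, 7: $t4=17-7=10
after add $t2, $t2, 4: $t2=4+4=8
after sub $t6, $t6, 1: $t6=9-1=8
cmp $t6, 4  (cmp 8,4)
bgt L1: taken
after lw $t4, 0($t2): $t4=M[8]=-2
after add $t4, $t4, 2: $t4=(-2)+2=0
after sub $t4, $t4, 15: $t4=0-15=-15
after lw $t4, 0($t2): $t4=M[8]=-2
after sub $t4, $t4, 7: $t4=(-2)-7=-9
after add $t2, $t2, 4: $t2=8+4=12
after sub $t6, $t6, 1: $t6=8-1=7
cmp $t6, 4  (cmp 7,4)
bgt L1: taken
after lw $t4, 0($t2): $t4=M[12]=20
after add $t4, $t4, 2: $t4=20+2=22
after sub $t4, $t4, 15: $t4=22-15=7
after lw $t4, 0($t2): $t4=M[12]=20
after sub $t4, $t4, 7: $t4=20-7=13
after add $t2, $t2, 4: $t2=12+4=16
after sub $t6, $t6, 1: $t6=7-1=6
cmp $t6, 4  (cmp 6,4)
bgt L1: taken
after lw $t4, 0($t2): $t4=M[16]=-8
after add $t4, $t4, 2: $t4=(-8)+2=-6
after sub $t4, $t4, 15: $t4=(-6)-15=-21
after lw $t4, 0($t2): $t4=M[16]=-8
after sub $t4, $t4, 7: $t4=(-8)-7=-15
after add $t2, $t2, 4: $t2=16+4=20
after sub $t6, $t6, 1: $t6=6-1=5
cmp $t6, 4  (cmp 5,4)
bgt L1: taken
after lw $t4, 0($t2): $t4=M[20]=-5
after add $t4, $t4, 2: $t4=(-5)+2=-3
after sub $t4, $t4, 15: $t4=(-3)-15=-18
after lw $t4, 0($t2): $t4=M[20]=-5
after sub $t4, $t4, 7: $t4=(-5)-7=-12
after add $t2, $t2, 4: $t2=20+4=24
after sub $t6, $t6, 1: $t6=5-1=4
cmp $t6, 4  (cmp 4,4)
bgt L1: not taken
after sub $t4, $t4, 14: $t4=(-12)-14=-26
sw $t4, (8) → M[8]=-26
halt.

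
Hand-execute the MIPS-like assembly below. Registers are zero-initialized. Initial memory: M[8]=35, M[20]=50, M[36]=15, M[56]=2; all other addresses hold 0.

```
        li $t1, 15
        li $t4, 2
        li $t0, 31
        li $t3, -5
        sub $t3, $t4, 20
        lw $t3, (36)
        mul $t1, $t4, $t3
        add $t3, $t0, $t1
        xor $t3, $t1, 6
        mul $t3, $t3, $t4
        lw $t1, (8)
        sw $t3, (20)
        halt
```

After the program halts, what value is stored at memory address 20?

li $t1, 15 → $t1=15
li $t4, 2 → $t4=2
li $t0, 31 → $t0=31
li $t3, -5 → $t3=-5
sub $t3, $t4, 20 → $t3=2-20=-18
lw $t3, (36) → $t3=M[36]=15
mul $t1, $t4, $t3 → $t1=2*15=30
add $t3, $t0, $t1 → $t3=31+30=61
xor $t3, $t1, 6 → $t3=30^6=24
mul $t3, $t3, $t4 → $t3=24*2=48
lw $t1, (8) → $t1=M[8]=35
sw $t3, (20) → M[20]=48
halt.

48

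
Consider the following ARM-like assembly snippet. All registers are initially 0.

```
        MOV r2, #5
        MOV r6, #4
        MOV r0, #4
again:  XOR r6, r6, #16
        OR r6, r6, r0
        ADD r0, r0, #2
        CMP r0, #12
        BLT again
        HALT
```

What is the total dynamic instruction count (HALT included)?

24

r2=5
r6=4
r0=4
r6=4^16=20
r6=20|4=20
r0=4+2=6
CMP r0, #12  (cmp 6,12)
BLT again: taken
r6=20^16=4
r6=4|6=6
r0=6+2=8
CMP r0, #12  (cmp 8,12)
BLT again: taken
r6=6^16=22
r6=22|8=30
r0=8+2=10
CMP r0, #12  (cmp 10,12)
BLT again: taken
r6=30^16=14
r6=14|10=14
r0=10+2=12
CMP r0, #12  (cmp 12,12)
BLT again: not taken
halt.
Total executed instructions: 24.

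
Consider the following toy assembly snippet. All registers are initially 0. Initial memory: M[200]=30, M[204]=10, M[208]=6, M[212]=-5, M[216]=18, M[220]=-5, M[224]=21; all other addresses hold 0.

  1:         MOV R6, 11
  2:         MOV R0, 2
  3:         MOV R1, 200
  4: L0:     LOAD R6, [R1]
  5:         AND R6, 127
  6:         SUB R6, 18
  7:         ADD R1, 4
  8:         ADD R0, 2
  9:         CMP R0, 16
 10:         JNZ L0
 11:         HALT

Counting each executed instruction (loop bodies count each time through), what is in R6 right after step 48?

3

after MOV R6, 11: R6=11
after MOV R0, 2: R0=2
after MOV R1, 200: R1=200
after LOAD R6, [R1]: R6=M[200]=30
after AND R6, 127: R6=30&127=30
after SUB R6, 18: R6=30-18=12
after ADD R1, 4: R1=200+4=204
after ADD R0, 2: R0=2+2=4
CMP R0, 16  (cmp 4,16)
JNZ L0: taken
after LOAD R6, [R1]: R6=M[204]=10
after AND R6, 127: R6=10&127=10
after SUB R6, 18: R6=10-18=-8
after ADD R1, 4: R1=204+4=208
after ADD R0, 2: R0=4+2=6
CMP R0, 16  (cmp 6,16)
JNZ L0: taken
after LOAD R6, [R1]: R6=M[208]=6
after AND R6, 127: R6=6&127=6
after SUB R6, 18: R6=6-18=-12
after ADD R1, 4: R1=208+4=212
after ADD R0, 2: R0=6+2=8
CMP R0, 16  (cmp 8,16)
JNZ L0: taken
after LOAD R6, [R1]: R6=M[212]=-5
after AND R6, 127: R6=(-5)&127=123
after SUB R6, 18: R6=123-18=105
after ADD R1, 4: R1=212+4=216
after ADD R0, 2: R0=8+2=10
CMP R0, 16  (cmp 10,16)
JNZ L0: taken
after LOAD R6, [R1]: R6=M[216]=18
after AND R6, 127: R6=18&127=18
after SUB R6, 18: R6=18-18=0
after ADD R1, 4: R1=216+4=220
after ADD R0, 2: R0=10+2=12
CMP R0, 16  (cmp 12,16)
JNZ L0: taken
after LOAD R6, [R1]: R6=M[220]=-5
after AND R6, 127: R6=(-5)&127=123
after SUB R6, 18: R6=123-18=105
after ADD R1, 4: R1=220+4=224
after ADD R0, 2: R0=12+2=14
CMP R0, 16  (cmp 14,16)
JNZ L0: taken
after LOAD R6, [R1]: R6=M[224]=21
after AND R6, 127: R6=21&127=21
after SUB R6, 18: R6=21-18=3
After step 48: R6 = 3.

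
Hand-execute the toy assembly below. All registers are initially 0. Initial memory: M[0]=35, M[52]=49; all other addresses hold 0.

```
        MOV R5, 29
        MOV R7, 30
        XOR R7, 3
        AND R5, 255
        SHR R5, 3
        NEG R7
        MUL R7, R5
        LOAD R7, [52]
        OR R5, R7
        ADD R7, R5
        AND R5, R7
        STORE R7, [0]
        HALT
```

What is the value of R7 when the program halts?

100

after MOV R5, 29: R5=29
after MOV R7, 30: R7=30
after XOR R7, 3: R7=30^3=29
after AND R5, 255: R5=29&255=29
after SHR R5, 3: R5=29>>3=3
after NEG R7: R7=-(29)=-29
after MUL R7, R5: R7=(-29)*3=-87
after LOAD R7, [52]: R7=M[52]=49
after OR R5, R7: R5=3|49=51
after ADD R7, R5: R7=49+51=100
after AND R5, R7: R5=51&100=32
STORE R7, [0] → M[0]=100
halt.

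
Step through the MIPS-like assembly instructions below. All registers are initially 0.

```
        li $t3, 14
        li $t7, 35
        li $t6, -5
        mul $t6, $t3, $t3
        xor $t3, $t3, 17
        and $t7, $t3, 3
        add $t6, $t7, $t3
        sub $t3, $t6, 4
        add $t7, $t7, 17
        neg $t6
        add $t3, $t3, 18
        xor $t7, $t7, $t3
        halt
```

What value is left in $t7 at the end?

36

li $t3, 14 → $t3=14
li $t7, 35 → $t7=35
li $t6, -5 → $t6=-5
mul $t6, $t3, $t3 → $t6=14*14=196
xor $t3, $t3, 17 → $t3=14^17=31
and $t7, $t3, 3 → $t7=31&3=3
add $t6, $t7, $t3 → $t6=3+31=34
sub $t3, $t6, 4 → $t3=34-4=30
add $t7, $t7, 17 → $t7=3+17=20
neg $t6 → $t6=-(34)=-34
add $t3, $t3, 18 → $t3=30+18=48
xor $t7, $t7, $t3 → $t7=20^48=36
halt.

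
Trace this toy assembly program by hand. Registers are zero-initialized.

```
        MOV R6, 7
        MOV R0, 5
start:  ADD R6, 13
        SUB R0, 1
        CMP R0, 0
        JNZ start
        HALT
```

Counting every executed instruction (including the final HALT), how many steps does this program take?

after MOV R6, 7: R6=7
after MOV R0, 5: R0=5
after ADD R6, 13: R6=7+13=20
after SUB R0, 1: R0=5-1=4
CMP R0, 0  (cmp 4,0)
JNZ start: taken
after ADD R6, 13: R6=20+13=33
after SUB R0, 1: R0=4-1=3
CMP R0, 0  (cmp 3,0)
JNZ start: taken
after ADD R6, 13: R6=33+13=46
after SUB R0, 1: R0=3-1=2
CMP R0, 0  (cmp 2,0)
JNZ start: taken
after ADD R6, 13: R6=46+13=59
after SUB R0, 1: R0=2-1=1
CMP R0, 0  (cmp 1,0)
JNZ start: taken
after ADD R6, 13: R6=59+13=72
after SUB R0, 1: R0=1-1=0
CMP R0, 0  (cmp 0,0)
JNZ start: not taken
halt.
Total executed instructions: 23.

23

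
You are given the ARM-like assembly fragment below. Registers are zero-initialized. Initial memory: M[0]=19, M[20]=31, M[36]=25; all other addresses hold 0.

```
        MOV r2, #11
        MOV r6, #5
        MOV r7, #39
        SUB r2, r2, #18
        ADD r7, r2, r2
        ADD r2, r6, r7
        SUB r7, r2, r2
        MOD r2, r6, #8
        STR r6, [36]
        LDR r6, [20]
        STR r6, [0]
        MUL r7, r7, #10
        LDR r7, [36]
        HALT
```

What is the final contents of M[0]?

MOV r2, #11 → r2=11
MOV r6, #5 → r6=5
MOV r7, #39 → r7=39
SUB r2, r2, #18 → r2=11-18=-7
ADD r7, r2, r2 → r7=(-7)+(-7)=-14
ADD r2, r6, r7 → r2=5+(-14)=-9
SUB r7, r2, r2 → r7=(-9)-(-9)=0
MOD r2, r6, #8 → r2=5%8=5
STR r6, [36] → M[36]=5
LDR r6, [20] → r6=M[20]=31
STR r6, [0] → M[0]=31
MUL r7, r7, #10 → r7=0*10=0
LDR r7, [36] → r7=M[36]=5
halt.

31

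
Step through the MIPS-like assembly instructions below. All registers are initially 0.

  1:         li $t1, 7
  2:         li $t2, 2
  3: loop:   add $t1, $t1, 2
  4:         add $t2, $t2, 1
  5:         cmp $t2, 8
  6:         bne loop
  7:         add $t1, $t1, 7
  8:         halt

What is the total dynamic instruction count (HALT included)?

li $t1, 7 → $t1=7
li $t2, 2 → $t2=2
add $t1, $t1, 2 → $t1=7+2=9
add $t2, $t2, 1 → $t2=2+1=3
cmp $t2, 8  (cmp 3,8)
bne loop: taken
add $t1, $t1, 2 → $t1=9+2=11
add $t2, $t2, 1 → $t2=3+1=4
cmp $t2, 8  (cmp 4,8)
bne loop: taken
add $t1, $t1, 2 → $t1=11+2=13
add $t2, $t2, 1 → $t2=4+1=5
cmp $t2, 8  (cmp 5,8)
bne loop: taken
add $t1, $t1, 2 → $t1=13+2=15
add $t2, $t2, 1 → $t2=5+1=6
cmp $t2, 8  (cmp 6,8)
bne loop: taken
add $t1, $t1, 2 → $t1=15+2=17
add $t2, $t2, 1 → $t2=6+1=7
cmp $t2, 8  (cmp 7,8)
bne loop: taken
add $t1, $t1, 2 → $t1=17+2=19
add $t2, $t2, 1 → $t2=7+1=8
cmp $t2, 8  (cmp 8,8)
bne loop: not taken
add $t1, $t1, 7 → $t1=19+7=26
halt.
Total executed instructions: 28.

28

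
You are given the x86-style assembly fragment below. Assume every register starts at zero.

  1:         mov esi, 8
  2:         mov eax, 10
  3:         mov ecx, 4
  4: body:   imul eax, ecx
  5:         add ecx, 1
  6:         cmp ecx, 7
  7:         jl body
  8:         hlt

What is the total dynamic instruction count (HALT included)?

16

mov esi, 8 → esi=8
mov eax, 10 → eax=10
mov ecx, 4 → ecx=4
imul eax, ecx → eax=10*4=40
add ecx, 1 → ecx=4+1=5
cmp ecx, 7  (cmp 5,7)
jl body: taken
imul eax, ecx → eax=40*5=200
add ecx, 1 → ecx=5+1=6
cmp ecx, 7  (cmp 6,7)
jl body: taken
imul eax, ecx → eax=200*6=1200
add ecx, 1 → ecx=6+1=7
cmp ecx, 7  (cmp 7,7)
jl body: not taken
halt.
Total executed instructions: 16.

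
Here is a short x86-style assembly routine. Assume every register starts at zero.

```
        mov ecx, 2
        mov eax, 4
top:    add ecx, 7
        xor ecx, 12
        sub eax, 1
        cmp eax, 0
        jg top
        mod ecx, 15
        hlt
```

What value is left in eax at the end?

mov ecx, 2 → ecx=2
mov eax, 4 → eax=4
add ecx, 7 → ecx=2+7=9
xor ecx, 12 → ecx=9^12=5
sub eax, 1 → eax=4-1=3
cmp eax, 0  (cmp 3,0)
jg top: taken
add ecx, 7 → ecx=5+7=12
xor ecx, 12 → ecx=12^12=0
sub eax, 1 → eax=3-1=2
cmp eax, 0  (cmp 2,0)
jg top: taken
add ecx, 7 → ecx=0+7=7
xor ecx, 12 → ecx=7^12=11
sub eax, 1 → eax=2-1=1
cmp eax, 0  (cmp 1,0)
jg top: taken
add ecx, 7 → ecx=11+7=18
xor ecx, 12 → ecx=18^12=30
sub eax, 1 → eax=1-1=0
cmp eax, 0  (cmp 0,0)
jg top: not taken
mod ecx, 15 → ecx=30%15=0
halt.

0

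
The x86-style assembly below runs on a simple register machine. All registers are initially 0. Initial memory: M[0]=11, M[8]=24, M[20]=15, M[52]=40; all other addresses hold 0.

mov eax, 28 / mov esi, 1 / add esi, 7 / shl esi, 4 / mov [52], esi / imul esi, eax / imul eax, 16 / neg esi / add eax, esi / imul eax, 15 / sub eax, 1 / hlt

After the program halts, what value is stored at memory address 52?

128

after mov eax, 28: eax=28
after mov esi, 1: esi=1
after add esi, 7: esi=1+7=8
after shl esi, 4: esi=8<<4=128
mov [52], esi → M[52]=128
after imul esi, eax: esi=128*28=3584
after imul eax, 16: eax=28*16=448
after neg esi: esi=-(3584)=-3584
after add eax, esi: eax=448+(-3584)=-3136
after imul eax, 15: eax=(-3136)*15=-47040
after sub eax, 1: eax=(-47040)-1=-47041
halt.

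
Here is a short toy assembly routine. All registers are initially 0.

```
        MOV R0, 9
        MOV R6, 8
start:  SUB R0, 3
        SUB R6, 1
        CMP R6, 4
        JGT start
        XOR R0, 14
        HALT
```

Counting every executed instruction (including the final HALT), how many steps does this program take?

after MOV R0, 9: R0=9
after MOV R6, 8: R6=8
after SUB R0, 3: R0=9-3=6
after SUB R6, 1: R6=8-1=7
CMP R6, 4  (cmp 7,4)
JGT start: taken
after SUB R0, 3: R0=6-3=3
after SUB R6, 1: R6=7-1=6
CMP R6, 4  (cmp 6,4)
JGT start: taken
after SUB R0, 3: R0=3-3=0
after SUB R6, 1: R6=6-1=5
CMP R6, 4  (cmp 5,4)
JGT start: taken
after SUB R0, 3: R0=0-3=-3
after SUB R6, 1: R6=5-1=4
CMP R6, 4  (cmp 4,4)
JGT start: not taken
after XOR R0, 14: R0=(-3)^14=-13
halt.
Total executed instructions: 20.

20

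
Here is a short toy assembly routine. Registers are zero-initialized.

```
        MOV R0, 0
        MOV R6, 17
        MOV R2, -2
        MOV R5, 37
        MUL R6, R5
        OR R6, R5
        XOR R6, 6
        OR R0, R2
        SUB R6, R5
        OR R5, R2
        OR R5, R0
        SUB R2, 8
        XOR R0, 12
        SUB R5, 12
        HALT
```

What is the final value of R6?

590

MOV R0, 0 → R0=0
MOV R6, 17 → R6=17
MOV R2, -2 → R2=-2
MOV R5, 37 → R5=37
MUL R6, R5 → R6=17*37=629
OR R6, R5 → R6=629|37=629
XOR R6, 6 → R6=629^6=627
OR R0, R2 → R0=0|(-2)=-2
SUB R6, R5 → R6=627-37=590
OR R5, R2 → R5=37|(-2)=-1
OR R5, R0 → R5=(-1)|(-2)=-1
SUB R2, 8 → R2=(-2)-8=-10
XOR R0, 12 → R0=(-2)^12=-14
SUB R5, 12 → R5=(-1)-12=-13
halt.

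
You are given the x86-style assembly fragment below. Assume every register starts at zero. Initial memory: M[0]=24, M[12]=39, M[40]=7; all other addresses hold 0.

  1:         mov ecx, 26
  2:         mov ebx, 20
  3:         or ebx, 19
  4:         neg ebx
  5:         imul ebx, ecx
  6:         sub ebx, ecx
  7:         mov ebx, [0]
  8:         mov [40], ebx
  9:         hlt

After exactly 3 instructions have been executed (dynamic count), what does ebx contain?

ecx=26
ebx=20
ebx=20|19=23
After step 3: ebx = 23.

23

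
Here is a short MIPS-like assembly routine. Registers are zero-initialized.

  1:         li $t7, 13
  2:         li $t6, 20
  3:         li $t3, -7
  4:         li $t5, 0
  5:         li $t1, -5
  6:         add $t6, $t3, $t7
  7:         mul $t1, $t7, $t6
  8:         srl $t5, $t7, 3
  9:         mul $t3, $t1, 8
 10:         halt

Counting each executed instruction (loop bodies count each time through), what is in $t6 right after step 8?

6

$t7=13
$t6=20
$t3=-7
$t5=0
$t1=-5
$t6=(-7)+13=6
$t1=13*6=78
$t5=13>>3=1
After step 8: $t6 = 6.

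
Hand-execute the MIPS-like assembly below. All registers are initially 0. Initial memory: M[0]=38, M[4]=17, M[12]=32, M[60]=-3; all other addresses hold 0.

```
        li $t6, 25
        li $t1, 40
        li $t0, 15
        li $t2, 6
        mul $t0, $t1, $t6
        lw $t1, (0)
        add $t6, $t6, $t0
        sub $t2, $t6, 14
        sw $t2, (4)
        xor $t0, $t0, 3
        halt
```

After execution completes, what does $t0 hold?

after li $t6, 25: $t6=25
after li $t1, 40: $t1=40
after li $t0, 15: $t0=15
after li $t2, 6: $t2=6
after mul $t0, $t1, $t6: $t0=40*25=1000
after lw $t1, (0): $t1=M[0]=38
after add $t6, $t6, $t0: $t6=25+1000=1025
after sub $t2, $t6, 14: $t2=1025-14=1011
sw $t2, (4) → M[4]=1011
after xor $t0, $t0, 3: $t0=1000^3=1003
halt.

1003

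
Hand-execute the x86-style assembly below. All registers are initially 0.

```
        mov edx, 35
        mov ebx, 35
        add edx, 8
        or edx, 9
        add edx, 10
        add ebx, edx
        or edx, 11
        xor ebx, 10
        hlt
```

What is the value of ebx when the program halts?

mov edx, 35 → edx=35
mov ebx, 35 → ebx=35
add edx, 8 → edx=35+8=43
or edx, 9 → edx=43|9=43
add edx, 10 → edx=43+10=53
add ebx, edx → ebx=35+53=88
or edx, 11 → edx=53|11=63
xor ebx, 10 → ebx=88^10=82
halt.

82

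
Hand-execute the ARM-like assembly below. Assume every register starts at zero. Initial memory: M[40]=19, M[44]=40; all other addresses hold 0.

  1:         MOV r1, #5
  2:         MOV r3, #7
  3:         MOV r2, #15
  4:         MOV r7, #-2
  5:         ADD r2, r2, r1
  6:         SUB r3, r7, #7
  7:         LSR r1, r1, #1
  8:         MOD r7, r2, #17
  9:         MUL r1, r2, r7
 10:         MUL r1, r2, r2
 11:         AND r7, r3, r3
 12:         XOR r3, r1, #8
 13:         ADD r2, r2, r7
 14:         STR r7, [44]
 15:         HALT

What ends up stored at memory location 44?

r1=5
r3=7
r2=15
r7=-2
r2=15+5=20
r3=(-2)-7=-9
r1=5>>1=2
r7=20%17=3
r1=20*3=60
r1=20*20=400
r7=(-9)&(-9)=-9
r3=400^8=408
r2=20+(-9)=11
STR r7, [44] → M[44]=-9
halt.

-9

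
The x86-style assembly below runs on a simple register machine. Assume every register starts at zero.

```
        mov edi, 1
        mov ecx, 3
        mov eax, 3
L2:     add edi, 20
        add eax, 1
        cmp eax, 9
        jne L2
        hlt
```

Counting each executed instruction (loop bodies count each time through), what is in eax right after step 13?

after mov edi, 1: edi=1
after mov ecx, 3: ecx=3
after mov eax, 3: eax=3
after add edi, 20: edi=1+20=21
after add eax, 1: eax=3+1=4
cmp eax, 9  (cmp 4,9)
jne L2: taken
after add edi, 20: edi=21+20=41
after add eax, 1: eax=4+1=5
cmp eax, 9  (cmp 5,9)
jne L2: taken
after add edi, 20: edi=41+20=61
after add eax, 1: eax=5+1=6
After step 13: eax = 6.

6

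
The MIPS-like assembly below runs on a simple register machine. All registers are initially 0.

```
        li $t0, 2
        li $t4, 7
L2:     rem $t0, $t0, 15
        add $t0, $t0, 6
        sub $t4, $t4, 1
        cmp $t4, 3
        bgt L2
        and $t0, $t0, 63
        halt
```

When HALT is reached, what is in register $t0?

11

$t0=2
$t4=7
$t0=2%15=2
$t0=2+6=8
$t4=7-1=6
cmp $t4, 3  (cmp 6,3)
bgt L2: taken
$t0=8%15=8
$t0=8+6=14
$t4=6-1=5
cmp $t4, 3  (cmp 5,3)
bgt L2: taken
$t0=14%15=14
$t0=14+6=20
$t4=5-1=4
cmp $t4, 3  (cmp 4,3)
bgt L2: taken
$t0=20%15=5
$t0=5+6=11
$t4=4-1=3
cmp $t4, 3  (cmp 3,3)
bgt L2: not taken
$t0=11&63=11
halt.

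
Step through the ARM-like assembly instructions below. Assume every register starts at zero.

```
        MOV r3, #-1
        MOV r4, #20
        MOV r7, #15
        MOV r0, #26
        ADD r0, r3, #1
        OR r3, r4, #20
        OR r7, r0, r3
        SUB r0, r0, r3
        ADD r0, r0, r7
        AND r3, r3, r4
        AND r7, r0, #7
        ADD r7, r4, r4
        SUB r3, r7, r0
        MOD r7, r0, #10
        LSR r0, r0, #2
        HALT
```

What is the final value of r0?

MOV r3, #-1 → r3=-1
MOV r4, #20 → r4=20
MOV r7, #15 → r7=15
MOV r0, #26 → r0=26
ADD r0, r3, #1 → r0=(-1)+1=0
OR r3, r4, #20 → r3=20|20=20
OR r7, r0, r3 → r7=0|20=20
SUB r0, r0, r3 → r0=0-20=-20
ADD r0, r0, r7 → r0=(-20)+20=0
AND r3, r3, r4 → r3=20&20=20
AND r7, r0, #7 → r7=0&7=0
ADD r7, r4, r4 → r7=20+20=40
SUB r3, r7, r0 → r3=40-0=40
MOD r7, r0, #10 → r7=0%10=0
LSR r0, r0, #2 → r0=0>>2=0
halt.

0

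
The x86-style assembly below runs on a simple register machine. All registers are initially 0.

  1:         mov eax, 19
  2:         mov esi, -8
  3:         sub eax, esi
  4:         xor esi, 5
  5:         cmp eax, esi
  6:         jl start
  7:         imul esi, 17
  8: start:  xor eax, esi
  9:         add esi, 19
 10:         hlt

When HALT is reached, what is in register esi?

mov eax, 19 → eax=19
mov esi, -8 → esi=-8
sub eax, esi → eax=19-(-8)=27
xor esi, 5 → esi=(-8)^5=-3
cmp eax, esi  (cmp 27,-3)
jl start: not taken
imul esi, 17 → esi=(-3)*17=-51
xor eax, esi → eax=27^(-51)=-42
add esi, 19 → esi=(-51)+19=-32
halt.

-32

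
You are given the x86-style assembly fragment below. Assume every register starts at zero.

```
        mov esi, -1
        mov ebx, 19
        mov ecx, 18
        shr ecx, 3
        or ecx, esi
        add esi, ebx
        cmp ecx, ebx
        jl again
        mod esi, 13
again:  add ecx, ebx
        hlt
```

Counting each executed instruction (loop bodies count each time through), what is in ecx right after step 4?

mov esi, -1 → esi=-1
mov ebx, 19 → ebx=19
mov ecx, 18 → ecx=18
shr ecx, 3 → ecx=18>>3=2
After step 4: ecx = 2.

2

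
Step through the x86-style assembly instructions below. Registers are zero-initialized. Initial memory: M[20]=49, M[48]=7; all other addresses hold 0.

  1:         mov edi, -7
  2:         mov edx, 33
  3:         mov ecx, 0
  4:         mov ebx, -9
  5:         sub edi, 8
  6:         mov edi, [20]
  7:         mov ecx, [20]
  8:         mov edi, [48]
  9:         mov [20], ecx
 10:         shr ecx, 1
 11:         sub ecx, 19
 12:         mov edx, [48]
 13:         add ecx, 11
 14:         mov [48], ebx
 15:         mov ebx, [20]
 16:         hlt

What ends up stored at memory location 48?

mov edi, -7 → edi=-7
mov edx, 33 → edx=33
mov ecx, 0 → ecx=0
mov ebx, -9 → ebx=-9
sub edi, 8 → edi=(-7)-8=-15
mov edi, [20] → edi=M[20]=49
mov ecx, [20] → ecx=M[20]=49
mov edi, [48] → edi=M[48]=7
mov [20], ecx → M[20]=49
shr ecx, 1 → ecx=49>>1=24
sub ecx, 19 → ecx=24-19=5
mov edx, [48] → edx=M[48]=7
add ecx, 11 → ecx=5+11=16
mov [48], ebx → M[48]=-9
mov ebx, [20] → ebx=M[20]=49
halt.

-9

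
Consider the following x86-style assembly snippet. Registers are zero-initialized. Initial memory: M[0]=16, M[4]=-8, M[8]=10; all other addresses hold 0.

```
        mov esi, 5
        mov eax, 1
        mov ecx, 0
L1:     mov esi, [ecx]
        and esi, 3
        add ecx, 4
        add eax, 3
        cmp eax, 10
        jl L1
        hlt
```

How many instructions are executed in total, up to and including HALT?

22

esi=5
eax=1
ecx=0
esi=M[0]=16
esi=16&3=0
ecx=0+4=4
eax=1+3=4
cmp eax, 10  (cmp 4,10)
jl L1: taken
esi=M[4]=-8
esi=(-8)&3=0
ecx=4+4=8
eax=4+3=7
cmp eax, 10  (cmp 7,10)
jl L1: taken
esi=M[8]=10
esi=10&3=2
ecx=8+4=12
eax=7+3=10
cmp eax, 10  (cmp 10,10)
jl L1: not taken
halt.
Total executed instructions: 22.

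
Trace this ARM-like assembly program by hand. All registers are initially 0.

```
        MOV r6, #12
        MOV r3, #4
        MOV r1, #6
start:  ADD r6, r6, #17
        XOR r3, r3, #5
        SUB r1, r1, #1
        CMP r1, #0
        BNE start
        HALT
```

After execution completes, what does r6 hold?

MOV r6, #12 → r6=12
MOV r3, #4 → r3=4
MOV r1, #6 → r1=6
ADD r6, r6, #17 → r6=12+17=29
XOR r3, r3, #5 → r3=4^5=1
SUB r1, r1, #1 → r1=6-1=5
CMP r1, #0  (cmp 5,0)
BNE start: taken
ADD r6, r6, #17 → r6=29+17=46
XOR r3, r3, #5 → r3=1^5=4
SUB r1, r1, #1 → r1=5-1=4
CMP r1, #0  (cmp 4,0)
BNE start: taken
ADD r6, r6, #17 → r6=46+17=63
XOR r3, r3, #5 → r3=4^5=1
SUB r1, r1, #1 → r1=4-1=3
CMP r1, #0  (cmp 3,0)
BNE start: taken
ADD r6, r6, #17 → r6=63+17=80
XOR r3, r3, #5 → r3=1^5=4
SUB r1, r1, #1 → r1=3-1=2
CMP r1, #0  (cmp 2,0)
BNE start: taken
ADD r6, r6, #17 → r6=80+17=97
XOR r3, r3, #5 → r3=4^5=1
SUB r1, r1, #1 → r1=2-1=1
CMP r1, #0  (cmp 1,0)
BNE start: taken
ADD r6, r6, #17 → r6=97+17=114
XOR r3, r3, #5 → r3=1^5=4
SUB r1, r1, #1 → r1=1-1=0
CMP r1, #0  (cmp 0,0)
BNE start: not taken
halt.

114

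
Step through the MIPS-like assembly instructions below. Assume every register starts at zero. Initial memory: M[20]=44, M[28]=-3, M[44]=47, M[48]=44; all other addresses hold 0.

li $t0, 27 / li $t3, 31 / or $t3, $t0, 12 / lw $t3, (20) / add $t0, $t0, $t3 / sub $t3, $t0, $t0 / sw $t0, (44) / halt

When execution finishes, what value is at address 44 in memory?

71

li $t0, 27 → $t0=27
li $t3, 31 → $t3=31
or $t3, $t0, 12 → $t3=27|12=31
lw $t3, (20) → $t3=M[20]=44
add $t0, $t0, $t3 → $t0=27+44=71
sub $t3, $t0, $t0 → $t3=71-71=0
sw $t0, (44) → M[44]=71
halt.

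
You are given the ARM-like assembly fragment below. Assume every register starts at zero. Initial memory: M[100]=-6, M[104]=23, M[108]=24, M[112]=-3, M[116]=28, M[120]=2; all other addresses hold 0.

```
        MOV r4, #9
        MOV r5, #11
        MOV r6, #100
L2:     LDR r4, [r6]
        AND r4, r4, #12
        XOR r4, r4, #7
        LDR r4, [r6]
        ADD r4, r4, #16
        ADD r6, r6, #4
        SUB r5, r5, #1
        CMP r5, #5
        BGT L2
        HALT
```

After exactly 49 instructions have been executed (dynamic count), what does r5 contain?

r4=9
r5=11
r6=100
r4=M[100]=-6
r4=(-6)&12=8
r4=8^7=15
r4=M[100]=-6
r4=(-6)+16=10
r6=100+4=104
r5=11-1=10
CMP r5, #5  (cmp 10,5)
BGT L2: taken
r4=M[104]=23
r4=23&12=4
r4=4^7=3
r4=M[104]=23
r4=23+16=39
r6=104+4=108
r5=10-1=9
CMP r5, #5  (cmp 9,5)
BGT L2: taken
r4=M[108]=24
r4=24&12=8
r4=8^7=15
r4=M[108]=24
r4=24+16=40
r6=108+4=112
r5=9-1=8
CMP r5, #5  (cmp 8,5)
BGT L2: taken
r4=M[112]=-3
r4=(-3)&12=12
r4=12^7=11
r4=M[112]=-3
r4=(-3)+16=13
r6=112+4=116
r5=8-1=7
CMP r5, #5  (cmp 7,5)
BGT L2: taken
r4=M[116]=28
r4=28&12=12
r4=12^7=11
r4=M[116]=28
r4=28+16=44
r6=116+4=120
r5=7-1=6
CMP r5, #5  (cmp 6,5)
BGT L2: taken
r4=M[120]=2
After step 49: r5 = 6.

6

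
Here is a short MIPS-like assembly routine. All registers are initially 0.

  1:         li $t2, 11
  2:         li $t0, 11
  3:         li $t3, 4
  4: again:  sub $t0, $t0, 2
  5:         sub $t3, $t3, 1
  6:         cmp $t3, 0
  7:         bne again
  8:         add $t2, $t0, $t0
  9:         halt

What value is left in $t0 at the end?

after li $t2, 11: $t2=11
after li $t0, 11: $t0=11
after li $t3, 4: $t3=4
after sub $t0, $t0, 2: $t0=11-2=9
after sub $t3, $t3, 1: $t3=4-1=3
cmp $t3, 0  (cmp 3,0)
bne again: taken
after sub $t0, $t0, 2: $t0=9-2=7
after sub $t3, $t3, 1: $t3=3-1=2
cmp $t3, 0  (cmp 2,0)
bne again: taken
after sub $t0, $t0, 2: $t0=7-2=5
after sub $t3, $t3, 1: $t3=2-1=1
cmp $t3, 0  (cmp 1,0)
bne again: taken
after sub $t0, $t0, 2: $t0=5-2=3
after sub $t3, $t3, 1: $t3=1-1=0
cmp $t3, 0  (cmp 0,0)
bne again: not taken
after add $t2, $t0, $t0: $t2=3+3=6
halt.

3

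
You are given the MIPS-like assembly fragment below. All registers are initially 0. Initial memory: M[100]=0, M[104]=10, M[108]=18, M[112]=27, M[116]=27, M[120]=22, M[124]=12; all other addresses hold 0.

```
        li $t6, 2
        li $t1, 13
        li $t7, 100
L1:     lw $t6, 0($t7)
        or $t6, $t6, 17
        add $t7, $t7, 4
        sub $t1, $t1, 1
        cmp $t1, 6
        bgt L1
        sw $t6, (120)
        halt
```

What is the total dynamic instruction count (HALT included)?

47

$t6=2
$t1=13
$t7=100
$t6=M[100]=0
$t6=0|17=17
$t7=100+4=104
$t1=13-1=12
cmp $t1, 6  (cmp 12,6)
bgt L1: taken
$t6=M[104]=10
$t6=10|17=27
$t7=104+4=108
$t1=12-1=11
cmp $t1, 6  (cmp 11,6)
bgt L1: taken
$t6=M[108]=18
$t6=18|17=19
$t7=108+4=112
$t1=11-1=10
cmp $t1, 6  (cmp 10,6)
bgt L1: taken
$t6=M[112]=27
$t6=27|17=27
$t7=112+4=116
$t1=10-1=9
cmp $t1, 6  (cmp 9,6)
bgt L1: taken
$t6=M[116]=27
$t6=27|17=27
$t7=116+4=120
$t1=9-1=8
cmp $t1, 6  (cmp 8,6)
bgt L1: taken
$t6=M[120]=22
$t6=22|17=23
$t7=120+4=124
$t1=8-1=7
cmp $t1, 6  (cmp 7,6)
bgt L1: taken
$t6=M[124]=12
$t6=12|17=29
$t7=124+4=128
$t1=7-1=6
cmp $t1, 6  (cmp 6,6)
bgt L1: not taken
sw $t6, (120) → M[120]=29
halt.
Total executed instructions: 47.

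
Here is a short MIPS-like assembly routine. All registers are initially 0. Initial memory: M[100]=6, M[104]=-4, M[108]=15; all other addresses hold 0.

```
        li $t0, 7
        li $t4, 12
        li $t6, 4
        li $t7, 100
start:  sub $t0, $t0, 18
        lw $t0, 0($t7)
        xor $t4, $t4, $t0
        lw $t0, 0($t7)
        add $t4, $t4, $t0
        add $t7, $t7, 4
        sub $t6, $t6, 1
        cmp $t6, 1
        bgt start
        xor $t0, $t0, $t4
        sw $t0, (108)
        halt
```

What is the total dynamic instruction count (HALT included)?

after li $t0, 7: $t0=7
after li $t4, 12: $t4=12
after li $t6, 4: $t6=4
after li $t7, 100: $t7=100
after sub $t0, $t0, 18: $t0=7-18=-11
after lw $t0, 0($t7): $t0=M[100]=6
after xor $t4, $t4, $t0: $t4=12^6=10
after lw $t0, 0($t7): $t0=M[100]=6
after add $t4, $t4, $t0: $t4=10+6=16
after add $t7, $t7, 4: $t7=100+4=104
after sub $t6, $t6, 1: $t6=4-1=3
cmp $t6, 1  (cmp 3,1)
bgt start: taken
after sub $t0, $t0, 18: $t0=6-18=-12
after lw $t0, 0($t7): $t0=M[104]=-4
after xor $t4, $t4, $t0: $t4=16^(-4)=-20
after lw $t0, 0($t7): $t0=M[104]=-4
after add $t4, $t4, $t0: $t4=(-20)+(-4)=-24
after add $t7, $t7, 4: $t7=104+4=108
after sub $t6, $t6, 1: $t6=3-1=2
cmp $t6, 1  (cmp 2,1)
bgt start: taken
after sub $t0, $t0, 18: $t0=(-4)-18=-22
after lw $t0, 0($t7): $t0=M[108]=15
after xor $t4, $t4, $t0: $t4=(-24)^15=-25
after lw $t0, 0($t7): $t0=M[108]=15
after add $t4, $t4, $t0: $t4=(-25)+15=-10
after add $t7, $t7, 4: $t7=108+4=112
after sub $t6, $t6, 1: $t6=2-1=1
cmp $t6, 1  (cmp 1,1)
bgt start: not taken
after xor $t0, $t0, $t4: $t0=15^(-10)=-7
sw $t0, (108) → M[108]=-7
halt.
Total executed instructions: 34.

34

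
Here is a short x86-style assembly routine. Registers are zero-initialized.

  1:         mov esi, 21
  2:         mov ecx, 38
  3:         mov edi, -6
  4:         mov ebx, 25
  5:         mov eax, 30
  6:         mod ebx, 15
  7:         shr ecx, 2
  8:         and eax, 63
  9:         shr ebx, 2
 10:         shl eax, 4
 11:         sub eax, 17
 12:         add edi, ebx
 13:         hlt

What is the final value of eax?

463

mov esi, 21 → esi=21
mov ecx, 38 → ecx=38
mov edi, -6 → edi=-6
mov ebx, 25 → ebx=25
mov eax, 30 → eax=30
mod ebx, 15 → ebx=25%15=10
shr ecx, 2 → ecx=38>>2=9
and eax, 63 → eax=30&63=30
shr ebx, 2 → ebx=10>>2=2
shl eax, 4 → eax=30<<4=480
sub eax, 17 → eax=480-17=463
add edi, ebx → edi=(-6)+2=-4
halt.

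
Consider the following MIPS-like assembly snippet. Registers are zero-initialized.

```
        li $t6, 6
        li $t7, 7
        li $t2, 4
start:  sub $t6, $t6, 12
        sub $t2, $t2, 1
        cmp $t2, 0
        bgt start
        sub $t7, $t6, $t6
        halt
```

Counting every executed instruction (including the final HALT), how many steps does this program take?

li $t6, 6 → $t6=6
li $t7, 7 → $t7=7
li $t2, 4 → $t2=4
sub $t6, $t6, 12 → $t6=6-12=-6
sub $t2, $t2, 1 → $t2=4-1=3
cmp $t2, 0  (cmp 3,0)
bgt start: taken
sub $t6, $t6, 12 → $t6=(-6)-12=-18
sub $t2, $t2, 1 → $t2=3-1=2
cmp $t2, 0  (cmp 2,0)
bgt start: taken
sub $t6, $t6, 12 → $t6=(-18)-12=-30
sub $t2, $t2, 1 → $t2=2-1=1
cmp $t2, 0  (cmp 1,0)
bgt start: taken
sub $t6, $t6, 12 → $t6=(-30)-12=-42
sub $t2, $t2, 1 → $t2=1-1=0
cmp $t2, 0  (cmp 0,0)
bgt start: not taken
sub $t7, $t6, $t6 → $t7=(-42)-(-42)=0
halt.
Total executed instructions: 21.

21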